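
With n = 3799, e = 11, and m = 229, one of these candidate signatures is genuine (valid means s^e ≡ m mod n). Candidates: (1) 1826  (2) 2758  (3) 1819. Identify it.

Candidate 1: Squares mod 3799: 1826^1≡1826, 1826^2≡2553, 1826^4≡2524, 1826^8≡3452; 11 = 8 + 2 + 1, so 1826^11 ≡ 3452·2553·1826 ≡ 28 (mod 3799)
Candidate 2: Squares mod 3799: 2758^1≡2758, 2758^2≡966, 2758^4≡2401, 2758^8≡1718; 11 = 8 + 2 + 1, so 2758^11 ≡ 1718·966·2758 ≡ 2132 (mod 3799)
Candidate 3: Squares mod 3799: 1819^1≡1819, 1819^2≡3631, 1819^4≡1631, 1819^8≡861; 11 = 8 + 2 + 1, so 1819^11 ≡ 861·3631·1819 ≡ 229 (mod 3799)
  → matches m = 229

3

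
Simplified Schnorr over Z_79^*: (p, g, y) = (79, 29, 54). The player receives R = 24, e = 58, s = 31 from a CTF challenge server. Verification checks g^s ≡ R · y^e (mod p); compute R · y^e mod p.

54^2 = 2916 ≡ 72
54^4 ≡ 72^2 = 5184 ≡ 49
54^8 ≡ 49^2 = 2401 ≡ 31
54^16 ≡ 31^2 = 961 ≡ 13
54^32 ≡ 13^2 = 169 ≡ 11
58 = 32 + 16 + 8 + 2, so 54^58 ≡ 11·13·31·72 ≡ 16 (mod 79)
R · y^e ≡ 24·16 = 384 ≡ 68 (mod 79)

68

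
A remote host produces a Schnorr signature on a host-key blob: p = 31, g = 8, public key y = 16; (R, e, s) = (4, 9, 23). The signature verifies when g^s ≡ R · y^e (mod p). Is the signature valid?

g^s mod p:
8^2 = 64 ≡ 2
8^4 ≡ 2^2 = 4
8^8 ≡ 4^2 = 16
8^16 ≡ 16^2 = 256 ≡ 8
23 = 16 + 4 + 2 + 1, so 8^23 ≡ 8·4·2·8 ≡ 16 (mod 31)
R · y^e mod p:
16^2 = 256 ≡ 8
16^4 ≡ 8^2 = 64 ≡ 2
16^8 ≡ 2^2 = 4
9 = 8 + 1, so 16^9 ≡ 4·16 ≡ 2 (mod 31)
4·2 = 8 ≡ 8 (mod 31)
16 ≠ 8; the check fails.

invalid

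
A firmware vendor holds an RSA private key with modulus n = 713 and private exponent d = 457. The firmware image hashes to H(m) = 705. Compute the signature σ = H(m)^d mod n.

401

(H(m))^457 mod 713 = 401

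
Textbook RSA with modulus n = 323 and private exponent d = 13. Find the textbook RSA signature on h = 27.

h^2 ≡ 27^2 = 729 ≡ 83
h^4 ≡ 83^2 = 6889 ≡ 106
h^8 ≡ 106^2 = 11236 ≡ 254
13 = 8 + 4 + 1, so h^13 ≡ 254·106·27 ≡ 198 (mod 323)

198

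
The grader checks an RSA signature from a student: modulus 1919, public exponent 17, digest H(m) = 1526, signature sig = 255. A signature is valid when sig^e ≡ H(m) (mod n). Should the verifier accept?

reject

sig^2 ≡ 255^2 = 65025 ≡ 1698
sig^4 ≡ 1698^2 = 2883204 ≡ 866
sig^8 ≡ 866^2 = 749956 ≡ 1546
sig^16 ≡ 1546^2 = 2390116 ≡ 961
17 = 16 + 1, so sig^17 ≡ 961·255 ≡ 1342 (mod 1919)
sig^17 mod 1919 = 1342, but H(m) = 1526.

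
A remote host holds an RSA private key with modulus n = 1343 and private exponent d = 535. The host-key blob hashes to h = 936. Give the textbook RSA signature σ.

460

h^535 mod 1343 = 460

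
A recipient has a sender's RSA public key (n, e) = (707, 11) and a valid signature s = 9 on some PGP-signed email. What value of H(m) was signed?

655

s^2 ≡ 9^2 = 81
s^4 ≡ 81^2 = 6561 ≡ 198
s^8 ≡ 198^2 = 39204 ≡ 319
11 = 8 + 2 + 1, so s^11 ≡ 319·81·9 ≡ 655 (mod 707)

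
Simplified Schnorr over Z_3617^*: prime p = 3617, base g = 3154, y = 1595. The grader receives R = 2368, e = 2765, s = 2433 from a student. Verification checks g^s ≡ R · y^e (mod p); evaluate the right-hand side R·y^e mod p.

1313

1595^2765 mod 3617 = 3225
R · y^e ≡ 2368·3225 = 7636800 ≡ 1313 (mod 3617)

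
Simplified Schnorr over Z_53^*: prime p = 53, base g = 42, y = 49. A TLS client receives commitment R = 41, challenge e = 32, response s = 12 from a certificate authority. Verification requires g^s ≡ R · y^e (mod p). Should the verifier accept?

g^s mod p:
Squares mod 53: 42^1≡42, 42^2≡15, 42^4≡13, 42^8≡10
12 = 8 + 4, so 42^12 ≡ 10·13 ≡ 24 (mod 53)
R · y^e mod p:
Squares mod 53: 49^1≡49, 49^2≡16, 49^4≡44, 49^8≡28, 49^16≡42, 49^32≡15
49^32 ≡ 15 (mod 53)
41·15 = 615 ≡ 32 (mod 53)
24 ≠ 32; the check fails.

reject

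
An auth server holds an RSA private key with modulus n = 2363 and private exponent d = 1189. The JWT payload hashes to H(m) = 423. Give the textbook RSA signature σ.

1515

Squares mod 2363: (H(m))^1≡423, (H(m))^2≡1704, (H(m))^4≡1852, (H(m))^8≡1191, (H(m))^16≡681, (H(m))^32≡613, (H(m))^64≡52, (H(m))^128≡341, (H(m))^256≡494, (H(m))^512≡647, (H(m))^1024≡358
1189 = 1024 + 128 + 32 + 4 + 1, so (H(m))^1189 ≡ 358·341·613·1852·423 ≡ 1515 (mod 2363)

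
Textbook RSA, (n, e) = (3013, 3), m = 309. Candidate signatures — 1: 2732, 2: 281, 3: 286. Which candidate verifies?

2

Candidate 1: Squares mod 3013: 2732^1≡2732, 2732^2≡623; 3 = 2 + 1, so 2732^3 ≡ 623·2732 ≡ 2704 (mod 3013)
Candidate 2: Squares mod 3013: 281^1≡281, 281^2≡623; 3 = 2 + 1, so 281^3 ≡ 623·281 ≡ 309 (mod 3013)
  → matches m = 309
Candidate 3: Squares mod 3013: 286^1≡286, 286^2≡445; 3 = 2 + 1, so 286^3 ≡ 445·286 ≡ 724 (mod 3013)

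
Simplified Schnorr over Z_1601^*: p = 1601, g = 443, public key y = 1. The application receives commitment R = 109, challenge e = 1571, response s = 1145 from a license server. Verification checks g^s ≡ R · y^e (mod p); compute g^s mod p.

Squares mod 1601: 443^1≡443, 443^2≡927, 443^4≡1193, 443^8≡1561, 443^16≡1600, 443^32≡1, 443^64≡1, 443^128≡1, 443^256≡1, 443^512≡1, 443^1024≡1
1145 = 1024 + 64 + 32 + 16 + 8 + 1, so 443^1145 ≡ 1·1·1·1600·1561·443 ≡ 109 (mod 1601)

109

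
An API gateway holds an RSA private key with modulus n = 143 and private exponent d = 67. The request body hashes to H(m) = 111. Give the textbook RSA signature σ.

45

Squares mod 143: (H(m))^1≡111, (H(m))^2≡23, (H(m))^4≡100, (H(m))^8≡133, (H(m))^16≡100, (H(m))^32≡133, (H(m))^64≡100
67 = 64 + 2 + 1, so (H(m))^67 ≡ 100·23·111 ≡ 45 (mod 143)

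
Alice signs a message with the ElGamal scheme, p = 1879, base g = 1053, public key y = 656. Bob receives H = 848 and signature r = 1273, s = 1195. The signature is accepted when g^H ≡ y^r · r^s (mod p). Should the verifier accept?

accept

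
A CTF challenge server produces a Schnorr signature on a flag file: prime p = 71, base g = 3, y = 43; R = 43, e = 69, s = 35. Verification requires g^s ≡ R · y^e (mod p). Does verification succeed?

g^s mod p:
Squares mod 71: 3^1≡3, 3^2≡9, 3^4≡10, 3^8≡29, 3^16≡60, 3^32≡50
35 = 32 + 2 + 1, so 3^35 ≡ 50·9·3 ≡ 1 (mod 71)
R · y^e mod p:
Squares mod 71: 43^1≡43, 43^2≡3, 43^4≡9, 43^8≡10, 43^16≡29, 43^32≡60, 43^64≡50
69 = 64 + 4 + 1, so 43^69 ≡ 50·9·43 ≡ 38 (mod 71)
43·38 = 1634 ≡ 1 (mod 71)
1 ≡ 1 (mod 71); signature holds.

passes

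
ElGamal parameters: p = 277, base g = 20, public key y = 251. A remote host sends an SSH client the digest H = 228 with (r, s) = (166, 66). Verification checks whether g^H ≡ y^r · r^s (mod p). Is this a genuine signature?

genuine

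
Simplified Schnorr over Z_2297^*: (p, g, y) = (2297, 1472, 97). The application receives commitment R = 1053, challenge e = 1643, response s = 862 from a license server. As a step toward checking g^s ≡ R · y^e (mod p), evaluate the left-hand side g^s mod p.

1072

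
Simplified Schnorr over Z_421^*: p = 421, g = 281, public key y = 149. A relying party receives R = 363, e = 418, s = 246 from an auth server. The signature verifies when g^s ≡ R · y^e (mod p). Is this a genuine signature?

genuine

g^s mod p:
281^2 = 78961 ≡ 234
281^4 ≡ 234^2 = 54756 ≡ 26
281^8 ≡ 26^2 = 676 ≡ 255
281^16 ≡ 255^2 = 65025 ≡ 191
281^32 ≡ 191^2 = 36481 ≡ 275
281^64 ≡ 275^2 = 75625 ≡ 266
281^128 ≡ 266^2 = 70756 ≡ 28
246 = 128 + 64 + 32 + 16 + 4 + 2, so 281^246 ≡ 28·266·275·191·26·234 ≡ 414 (mod 421)
R · y^e mod p:
149^2 = 22201 ≡ 309
149^4 ≡ 309^2 = 95481 ≡ 335
149^8 ≡ 335^2 = 112225 ≡ 239
149^16 ≡ 239^2 = 57121 ≡ 286
149^32 ≡ 286^2 = 81796 ≡ 122
149^64 ≡ 122^2 = 14884 ≡ 149
149^128 ≡ 149^2 = 22201 ≡ 309
149^256 ≡ 309^2 = 95481 ≡ 335
418 = 256 + 128 + 32 + 2, so 149^418 ≡ 335·309·122·309 ≡ 109 (mod 421)
363·109 = 39567 ≡ 414 (mod 421)
414 ≡ 414 (mod 421); signature holds.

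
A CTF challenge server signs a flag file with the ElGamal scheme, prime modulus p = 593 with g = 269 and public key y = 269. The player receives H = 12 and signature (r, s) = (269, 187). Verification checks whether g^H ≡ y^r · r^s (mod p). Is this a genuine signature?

genuine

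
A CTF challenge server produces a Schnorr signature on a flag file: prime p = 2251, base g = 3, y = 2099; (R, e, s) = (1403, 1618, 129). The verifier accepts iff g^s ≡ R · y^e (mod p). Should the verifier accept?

g^s mod p:
3^2 = 9
3^4 ≡ 9^2 = 81
3^8 ≡ 81^2 = 6561 ≡ 2059
3^16 ≡ 2059^2 = 4239481 ≡ 848
3^32 ≡ 848^2 = 719104 ≡ 1035
3^64 ≡ 1035^2 = 1071225 ≡ 2000
3^128 ≡ 2000^2 = 4000000 ≡ 2224
129 = 128 + 1, so 3^129 ≡ 2224·3 ≡ 2170 (mod 2251)
R · y^e mod p:
2099^2 = 4405801 ≡ 594
2099^4 ≡ 594^2 = 352836 ≡ 1680
2099^8 ≡ 1680^2 = 2822400 ≡ 1897
2099^16 ≡ 1897^2 = 3598609 ≡ 1511
2099^32 ≡ 1511^2 = 2283121 ≡ 607
2099^64 ≡ 607^2 = 368449 ≡ 1536
2099^128 ≡ 1536^2 = 2359296 ≡ 248
2099^256 ≡ 248^2 = 61504 ≡ 727
2099^512 ≡ 727^2 = 528529 ≡ 1795
2099^1024 ≡ 1795^2 = 3222025 ≡ 844
1618 = 1024 + 512 + 64 + 16 + 2, so 2099^1618 ≡ 844·1795·1536·1511·594 ≡ 1691 (mod 2251)
1403·1691 = 2372473 ≡ 2170 (mod 2251)
2170 ≡ 2170 (mod 2251); signature holds.

accept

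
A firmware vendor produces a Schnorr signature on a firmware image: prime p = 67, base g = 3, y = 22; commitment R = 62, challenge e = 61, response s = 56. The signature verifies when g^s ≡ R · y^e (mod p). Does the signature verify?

g^s mod p:
3^2 = 9
3^4 ≡ 9^2 = 81 ≡ 14
3^8 ≡ 14^2 = 196 ≡ 62
3^16 ≡ 62^2 = 3844 ≡ 25
3^32 ≡ 25^2 = 625 ≡ 22
56 = 32 + 16 + 8, so 3^56 ≡ 22·25·62 ≡ 64 (mod 67)
R · y^e mod p:
22^2 = 484 ≡ 15
22^4 ≡ 15^2 = 225 ≡ 24
22^8 ≡ 24^2 = 576 ≡ 40
22^16 ≡ 40^2 = 1600 ≡ 59
22^32 ≡ 59^2 = 3481 ≡ 64
61 = 32 + 16 + 8 + 4 + 1, so 22^61 ≡ 64·59·40·24·22 ≡ 25 (mod 67)
62·25 = 1550 ≡ 9 (mod 67)
64 ≠ 9; the check fails.

does not verify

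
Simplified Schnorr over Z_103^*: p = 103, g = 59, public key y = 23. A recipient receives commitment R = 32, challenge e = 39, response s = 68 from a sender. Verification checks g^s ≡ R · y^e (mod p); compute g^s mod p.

56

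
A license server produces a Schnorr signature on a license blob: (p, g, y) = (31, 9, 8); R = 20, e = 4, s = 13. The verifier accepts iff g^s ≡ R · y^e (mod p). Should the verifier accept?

accept

g^s mod p:
9^2 = 81 ≡ 19
9^4 ≡ 19^2 = 361 ≡ 20
9^8 ≡ 20^2 = 400 ≡ 28
13 = 8 + 4 + 1, so 9^13 ≡ 28·20·9 ≡ 18 (mod 31)
R · y^e mod p:
8^2 = 64 ≡ 2
8^4 ≡ 2^2 = 4
20·4 = 80 ≡ 18 (mod 31)
18 ≡ 18 (mod 31); signature holds.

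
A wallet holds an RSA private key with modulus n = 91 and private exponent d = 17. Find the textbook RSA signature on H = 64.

64

H^2 ≡ 64^2 = 4096 ≡ 1
H^4 ≡ 1^2 = 1
H^8 ≡ 1^2 = 1
H^16 ≡ 1^2 = 1
17 = 16 + 1, so H^17 ≡ 1·64 ≡ 64 (mod 91)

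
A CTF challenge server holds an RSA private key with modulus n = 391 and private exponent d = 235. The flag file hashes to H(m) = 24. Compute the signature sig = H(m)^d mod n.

116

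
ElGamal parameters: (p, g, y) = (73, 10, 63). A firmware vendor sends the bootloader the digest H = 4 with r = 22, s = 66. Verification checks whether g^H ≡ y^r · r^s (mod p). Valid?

Left side g^H mod p:
10^2 = 100 ≡ 27
10^4 ≡ 27^2 = 729 ≡ 72
Right side y^r · r^s mod p:
63^2 = 3969 ≡ 27
63^4 ≡ 27^2 = 729 ≡ 72
63^8 ≡ 72^2 = 5184 ≡ 1
63^16 ≡ 1^2 = 1
22 = 16 + 4 + 2, so 63^22 ≡ 1·72·27 ≡ 46 (mod 73)
22^2 = 484 ≡ 46
22^4 ≡ 46^2 = 2116 ≡ 72
22^8 ≡ 72^2 = 5184 ≡ 1
22^16 ≡ 1^2 = 1
22^32 ≡ 1^2 = 1
22^64 ≡ 1^2 = 1
66 = 64 + 2, so 22^66 ≡ 1·46 ≡ 46 (mod 73)
46·46 = 2116 ≡ 72 (mod 73)
72 ≡ 72 (mod 73), so the signature is genuine.

yes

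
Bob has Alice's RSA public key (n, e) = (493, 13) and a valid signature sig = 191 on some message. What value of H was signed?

191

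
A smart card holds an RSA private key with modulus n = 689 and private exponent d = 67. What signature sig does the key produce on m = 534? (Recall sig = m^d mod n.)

196

m^2 ≡ 534^2 = 285156 ≡ 599
m^4 ≡ 599^2 = 358801 ≡ 521
m^8 ≡ 521^2 = 271441 ≡ 664
m^16 ≡ 664^2 = 440896 ≡ 625
m^32 ≡ 625^2 = 390625 ≡ 651
m^64 ≡ 651^2 = 423801 ≡ 66
67 = 64 + 2 + 1, so m^67 ≡ 66·599·534 ≡ 196 (mod 689)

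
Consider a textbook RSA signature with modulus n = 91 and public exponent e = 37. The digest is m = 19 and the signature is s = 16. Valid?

s^2 ≡ 16^2 = 256 ≡ 74
s^4 ≡ 74^2 = 5476 ≡ 16
s^8 ≡ 16^2 = 256 ≡ 74
s^16 ≡ 74^2 = 5476 ≡ 16
s^32 ≡ 16^2 = 256 ≡ 74
37 = 32 + 4 + 1, so s^37 ≡ 74·16·16 ≡ 16 (mod 91)
The recovered value 16 does not match the digest 19.

no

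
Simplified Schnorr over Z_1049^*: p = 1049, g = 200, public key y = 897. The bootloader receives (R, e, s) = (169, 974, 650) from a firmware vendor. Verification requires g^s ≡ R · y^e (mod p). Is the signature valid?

g^s mod p:
200^650 mod 1049 = 238
R · y^e mod p:
897^974 mod 1049 = 1006
169·1006 = 170014 ≡ 76 (mod 1049)
238 ≠ 76; the check fails.

invalid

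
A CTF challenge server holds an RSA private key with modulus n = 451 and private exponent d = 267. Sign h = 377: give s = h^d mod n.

Squares mod 451: h^1≡377, h^2≡64, h^4≡37, h^8≡16, h^16≡256, h^32≡141, h^64≡37, h^128≡16, h^256≡256
267 = 256 + 8 + 2 + 1, so h^267 ≡ 256·16·64·377 ≡ 207 (mod 451)

207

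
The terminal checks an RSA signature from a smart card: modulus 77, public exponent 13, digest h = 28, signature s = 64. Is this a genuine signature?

s^13 mod 77 = 36
s^13 mod 77 = 36, but h = 28.

forged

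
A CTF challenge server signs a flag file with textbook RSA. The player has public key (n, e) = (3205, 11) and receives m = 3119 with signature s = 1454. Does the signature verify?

Squares mod 3205: s^1≡1454, s^2≡2021, s^4≡1271, s^8≡121
11 = 8 + 2 + 1, so s^11 ≡ 121·2021·1454 ≡ 3119 (mod 3205)
s^11 mod 3205 = 3119 matches m.

verifies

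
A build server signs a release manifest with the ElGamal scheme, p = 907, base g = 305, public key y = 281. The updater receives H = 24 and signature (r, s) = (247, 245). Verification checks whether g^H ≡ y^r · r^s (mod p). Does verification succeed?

Left side g^H mod p:
Squares mod 907: 305^1≡305, 305^2≡511, 305^4≡812, 305^8≡862, 305^16≡211
24 = 16 + 8, so 305^24 ≡ 211·862 ≡ 482 (mod 907)
Right side y^r · r^s mod p:
Squares mod 907: 281^1≡281, 281^2≡52, 281^4≡890, 281^8≡289, 281^16≡77, 281^32≡487, 281^64≡442, 281^128≡359
247 = 128 + 64 + 32 + 16 + 4 + 2 + 1, so 281^247 ≡ 359·442·487·77·890·52·281 ≡ 812 (mod 907)
Squares mod 907: 247^1≡247, 247^2≡240, 247^4≡459, 247^8≡257, 247^16≡745, 247^32≡848, 247^64≡760, 247^128≡748
245 = 128 + 64 + 32 + 16 + 4 + 1, so 247^245 ≡ 748·760·848·745·459·247 ≡ 816 (mod 907)
812·816 = 662592 ≡ 482 (mod 907)
482 ≡ 482 (mod 907), so the signature is genuine.

passes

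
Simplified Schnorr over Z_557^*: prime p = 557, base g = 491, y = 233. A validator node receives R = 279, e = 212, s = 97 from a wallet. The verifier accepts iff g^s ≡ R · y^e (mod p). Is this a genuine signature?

g^s mod p:
491^2 = 241081 ≡ 457
491^4 ≡ 457^2 = 208849 ≡ 531
491^8 ≡ 531^2 = 281961 ≡ 119
491^16 ≡ 119^2 = 14161 ≡ 236
491^32 ≡ 236^2 = 55696 ≡ 553
491^64 ≡ 553^2 = 305809 ≡ 16
97 = 64 + 32 + 1, so 491^97 ≡ 16·553·491 ≡ 325 (mod 557)
R · y^e mod p:
233^2 = 54289 ≡ 260
233^4 ≡ 260^2 = 67600 ≡ 203
233^8 ≡ 203^2 = 41209 ≡ 548
233^16 ≡ 548^2 = 300304 ≡ 81
233^32 ≡ 81^2 = 6561 ≡ 434
233^64 ≡ 434^2 = 188356 ≡ 90
233^128 ≡ 90^2 = 8100 ≡ 302
212 = 128 + 64 + 16 + 4, so 233^212 ≡ 302·90·81·203 ≡ 93 (mod 557)
279·93 = 25947 ≡ 325 (mod 557)
325 ≡ 325 (mod 557); signature holds.

genuine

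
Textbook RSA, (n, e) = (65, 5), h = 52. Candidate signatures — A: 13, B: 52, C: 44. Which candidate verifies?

B

Candidate A: Squares mod 65: 13^1≡13, 13^2≡39, 13^4≡26; 5 = 4 + 1, so 13^5 ≡ 26·13 ≡ 13 (mod 65)
Candidate B: Squares mod 65: 52^1≡52, 52^2≡39, 52^4≡26; 5 = 4 + 1, so 52^5 ≡ 26·52 ≡ 52 (mod 65)
  → matches h = 52
Candidate C: Squares mod 65: 44^1≡44, 44^2≡51, 44^4≡1; 5 = 4 + 1, so 44^5 ≡ 1·44 ≡ 44 (mod 65)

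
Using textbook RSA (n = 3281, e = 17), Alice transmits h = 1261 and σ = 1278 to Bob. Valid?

yes

σ^2 ≡ 1278^2 = 1633284 ≡ 2627
σ^4 ≡ 2627^2 = 6901129 ≡ 1186
σ^8 ≡ 1186^2 = 1406596 ≡ 2328
σ^16 ≡ 2328^2 = 5419584 ≡ 2653
17 = 16 + 1, so σ^17 ≡ 2653·1278 ≡ 1261 (mod 3281)
1261 = h, so the signature checks out.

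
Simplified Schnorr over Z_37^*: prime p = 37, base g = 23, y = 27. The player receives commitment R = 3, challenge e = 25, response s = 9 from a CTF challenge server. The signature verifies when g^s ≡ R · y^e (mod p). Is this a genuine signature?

g^s mod p:
23^9 mod 37 = 6
R · y^e mod p:
27^25 mod 37 = 27
3·27 = 81 ≡ 7 (mod 37)
6 ≠ 7; the check fails.

forged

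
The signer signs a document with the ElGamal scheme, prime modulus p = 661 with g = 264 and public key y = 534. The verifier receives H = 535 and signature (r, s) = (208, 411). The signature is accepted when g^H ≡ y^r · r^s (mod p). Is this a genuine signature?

Left side g^H mod p:
264^2 = 69696 ≡ 291
264^4 ≡ 291^2 = 84681 ≡ 73
264^8 ≡ 73^2 = 5329 ≡ 41
264^16 ≡ 41^2 = 1681 ≡ 359
264^32 ≡ 359^2 = 128881 ≡ 647
264^64 ≡ 647^2 = 418609 ≡ 196
264^128 ≡ 196^2 = 38416 ≡ 78
264^256 ≡ 78^2 = 6084 ≡ 135
264^512 ≡ 135^2 = 18225 ≡ 378
535 = 512 + 16 + 4 + 2 + 1, so 264^535 ≡ 378·359·73·291·264 ≡ 629 (mod 661)
Right side y^r · r^s mod p:
534^2 = 285156 ≡ 265
534^4 ≡ 265^2 = 70225 ≡ 159
534^8 ≡ 159^2 = 25281 ≡ 163
534^16 ≡ 163^2 = 26569 ≡ 129
534^32 ≡ 129^2 = 16641 ≡ 116
534^64 ≡ 116^2 = 13456 ≡ 236
534^128 ≡ 236^2 = 55696 ≡ 172
208 = 128 + 64 + 16, so 534^208 ≡ 172·236·129 ≡ 587 (mod 661)
208^2 = 43264 ≡ 299
208^4 ≡ 299^2 = 89401 ≡ 166
208^8 ≡ 166^2 = 27556 ≡ 455
208^16 ≡ 455^2 = 207025 ≡ 132
208^32 ≡ 132^2 = 17424 ≡ 238
208^64 ≡ 238^2 = 56644 ≡ 459
208^128 ≡ 459^2 = 210681 ≡ 483
208^256 ≡ 483^2 = 233289 ≡ 617
411 = 256 + 128 + 16 + 8 + 2 + 1, so 208^411 ≡ 617·483·132·455·299·208 ≡ 322 (mod 661)
587·322 = 189014 ≡ 629 (mod 661)
629 ≡ 629 (mod 661), so the signature is genuine.

genuine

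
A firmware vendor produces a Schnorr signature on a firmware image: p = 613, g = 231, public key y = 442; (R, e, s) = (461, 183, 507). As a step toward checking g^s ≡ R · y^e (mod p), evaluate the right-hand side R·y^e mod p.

442^2 = 195364 ≡ 430
442^4 ≡ 430^2 = 184900 ≡ 387
442^8 ≡ 387^2 = 149769 ≡ 197
442^16 ≡ 197^2 = 38809 ≡ 190
442^32 ≡ 190^2 = 36100 ≡ 546
442^64 ≡ 546^2 = 298116 ≡ 198
442^128 ≡ 198^2 = 39204 ≡ 585
183 = 128 + 32 + 16 + 4 + 2 + 1, so 442^183 ≡ 585·546·190·387·430·442 ≡ 415 (mod 613)
R · y^e ≡ 461·415 = 191315 ≡ 59 (mod 613)

59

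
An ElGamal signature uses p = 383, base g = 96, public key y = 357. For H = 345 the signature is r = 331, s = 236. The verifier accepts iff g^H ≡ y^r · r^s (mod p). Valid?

Left side g^H mod p:
96^2 = 9216 ≡ 24
96^4 ≡ 24^2 = 576 ≡ 193
96^8 ≡ 193^2 = 37249 ≡ 98
96^16 ≡ 98^2 = 9604 ≡ 29
96^32 ≡ 29^2 = 841 ≡ 75
96^64 ≡ 75^2 = 5625 ≡ 263
96^128 ≡ 263^2 = 69169 ≡ 229
96^256 ≡ 229^2 = 52441 ≡ 353
345 = 256 + 64 + 16 + 8 + 1, so 96^345 ≡ 353·263·29·98·96 ≡ 126 (mod 383)
Right side y^r · r^s mod p:
357^2 = 127449 ≡ 293
357^4 ≡ 293^2 = 85849 ≡ 57
357^8 ≡ 57^2 = 3249 ≡ 185
357^16 ≡ 185^2 = 34225 ≡ 138
357^32 ≡ 138^2 = 19044 ≡ 277
357^64 ≡ 277^2 = 76729 ≡ 129
357^128 ≡ 129^2 = 16641 ≡ 172
357^256 ≡ 172^2 = 29584 ≡ 93
331 = 256 + 64 + 8 + 2 + 1, so 357^331 ≡ 93·129·185·293·357 ≡ 235 (mod 383)
331^2 = 109561 ≡ 23
331^4 ≡ 23^2 = 529 ≡ 146
331^8 ≡ 146^2 = 21316 ≡ 251
331^16 ≡ 251^2 = 63001 ≡ 189
331^32 ≡ 189^2 = 35721 ≡ 102
331^64 ≡ 102^2 = 10404 ≡ 63
331^128 ≡ 63^2 = 3969 ≡ 139
236 = 128 + 64 + 32 + 8 + 4, so 331^236 ≡ 139·63·102·251·146 ≡ 201 (mod 383)
235·201 = 47235 ≡ 126 (mod 383)
126 ≡ 126 (mod 383), so the signature is genuine.

yes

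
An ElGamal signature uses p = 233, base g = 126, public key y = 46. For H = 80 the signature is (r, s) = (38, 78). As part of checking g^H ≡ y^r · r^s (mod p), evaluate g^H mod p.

126^80 mod 233 = 204

204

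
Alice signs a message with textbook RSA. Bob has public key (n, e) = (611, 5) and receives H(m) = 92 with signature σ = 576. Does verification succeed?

σ^2 ≡ 576^2 = 331776 ≡ 3
σ^4 ≡ 3^2 = 9
5 = 4 + 1, so σ^5 ≡ 9·576 ≡ 296 (mod 611)
296 ≠ 92, so verification fails.

fails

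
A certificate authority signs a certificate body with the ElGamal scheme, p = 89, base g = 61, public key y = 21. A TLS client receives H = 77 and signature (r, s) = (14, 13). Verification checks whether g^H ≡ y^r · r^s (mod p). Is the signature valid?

Left side g^H mod p:
61^2 = 3721 ≡ 72
61^4 ≡ 72^2 = 5184 ≡ 22
61^8 ≡ 22^2 = 484 ≡ 39
61^16 ≡ 39^2 = 1521 ≡ 8
61^32 ≡ 8^2 = 64
61^64 ≡ 64^2 = 4096 ≡ 2
77 = 64 + 8 + 4 + 1, so 61^77 ≡ 2·39·22·61 ≡ 12 (mod 89)
Right side y^r · r^s mod p:
21^2 = 441 ≡ 85
21^4 ≡ 85^2 = 7225 ≡ 16
21^8 ≡ 16^2 = 256 ≡ 78
14 = 8 + 4 + 2, so 21^14 ≡ 78·16·85 ≡ 81 (mod 89)
14^2 = 196 ≡ 18
14^4 ≡ 18^2 = 324 ≡ 57
14^8 ≡ 57^2 = 3249 ≡ 45
13 = 8 + 4 + 1, so 14^13 ≡ 45·57·14 ≡ 43 (mod 89)
81·43 = 3483 ≡ 12 (mod 89)
12 ≡ 12 (mod 89), so the signature is genuine.

valid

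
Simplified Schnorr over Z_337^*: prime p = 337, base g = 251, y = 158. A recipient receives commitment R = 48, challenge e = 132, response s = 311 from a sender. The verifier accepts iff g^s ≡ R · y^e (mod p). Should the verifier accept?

reject

g^s mod p:
251^2 = 63001 ≡ 319
251^4 ≡ 319^2 = 101761 ≡ 324
251^8 ≡ 324^2 = 104976 ≡ 169
251^16 ≡ 169^2 = 28561 ≡ 253
251^32 ≡ 253^2 = 64009 ≡ 316
251^64 ≡ 316^2 = 99856 ≡ 104
251^128 ≡ 104^2 = 10816 ≡ 32
251^256 ≡ 32^2 = 1024 ≡ 13
311 = 256 + 32 + 16 + 4 + 2 + 1, so 251^311 ≡ 13·316·253·324·319·251 ≡ 188 (mod 337)
R · y^e mod p:
158^2 = 24964 ≡ 26
158^4 ≡ 26^2 = 676 ≡ 2
158^8 ≡ 2^2 = 4
158^16 ≡ 4^2 = 16
158^32 ≡ 16^2 = 256
158^64 ≡ 256^2 = 65536 ≡ 158
158^128 ≡ 158^2 = 24964 ≡ 26
132 = 128 + 4, so 158^132 ≡ 26·2 ≡ 52 (mod 337)
48·52 = 2496 ≡ 137 (mod 337)
188 ≠ 137; the check fails.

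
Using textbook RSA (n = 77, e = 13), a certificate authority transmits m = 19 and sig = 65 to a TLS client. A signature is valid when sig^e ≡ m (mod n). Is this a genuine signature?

sig^2 ≡ 65^2 = 4225 ≡ 67
sig^4 ≡ 67^2 = 4489 ≡ 23
sig^8 ≡ 23^2 = 529 ≡ 67
13 = 8 + 4 + 1, so sig^13 ≡ 67·23·65 ≡ 65 (mod 77)
The recovered value 65 does not match the digest 19.

forged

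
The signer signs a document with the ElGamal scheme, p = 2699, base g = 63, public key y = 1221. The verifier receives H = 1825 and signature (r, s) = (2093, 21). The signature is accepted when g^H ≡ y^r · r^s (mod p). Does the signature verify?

verifies

Left side g^H mod p:
Squares mod 2699: 63^1≡63, 63^2≡1270, 63^4≡1597, 63^8≡2553, 63^16≡2423, 63^32≡604, 63^64≡451, 63^128≡976, 63^256≡2528, 63^512≡2251, 63^1024≡978
1825 = 1024 + 512 + 256 + 32 + 1, so 63^1825 ≡ 978·2251·2528·604·63 ≡ 1984 (mod 2699)
Right side y^r · r^s mod p:
Squares mod 2699: 1221^1≡1221, 1221^2≡993, 1221^4≡914, 1221^8≡1405, 1221^16≡1056, 1221^32≡449, 1221^64≡1875, 1221^128≡1527, 1221^256≡2492, 1221^512≡2364, 1221^1024≡1566, 1221^2048≡1664
2093 = 2048 + 32 + 8 + 4 + 1, so 1221^2093 ≡ 1664·449·1405·914·1221 ≡ 2311 (mod 2699)
Squares mod 2699: 2093^1≡2093, 2093^2≡172, 2093^4≡2594, 2093^8≡229, 2093^16≡1160
21 = 16 + 4 + 1, so 2093^21 ≡ 1160·2594·2093 ≡ 1247 (mod 2699)
2311·1247 = 2881817 ≡ 1984 (mod 2699)
1984 ≡ 1984 (mod 2699), so the signature is genuine.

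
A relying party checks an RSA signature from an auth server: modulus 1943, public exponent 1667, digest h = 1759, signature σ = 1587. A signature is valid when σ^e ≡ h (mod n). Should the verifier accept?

σ^1667 mod 1943 = 385
σ^1667 mod 1943 = 385, but h = 1759.

reject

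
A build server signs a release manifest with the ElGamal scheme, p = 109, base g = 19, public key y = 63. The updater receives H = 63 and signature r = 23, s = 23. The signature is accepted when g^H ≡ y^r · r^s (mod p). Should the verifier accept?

reject

Left side g^H mod p:
19^2 = 361 ≡ 34
19^4 ≡ 34^2 = 1156 ≡ 66
19^8 ≡ 66^2 = 4356 ≡ 105
19^16 ≡ 105^2 = 11025 ≡ 16
19^32 ≡ 16^2 = 256 ≡ 38
63 = 32 + 16 + 8 + 4 + 2 + 1, so 19^63 ≡ 38·16·105·66·34·19 ≡ 76 (mod 109)
Right side y^r · r^s mod p:
63^2 = 3969 ≡ 45
63^4 ≡ 45^2 = 2025 ≡ 63
63^8 ≡ 63^2 = 3969 ≡ 45
63^16 ≡ 45^2 = 2025 ≡ 63
23 = 16 + 4 + 2 + 1, so 63^23 ≡ 63·63·45·63 ≡ 45 (mod 109)
23^2 = 529 ≡ 93
23^4 ≡ 93^2 = 8649 ≡ 38
23^8 ≡ 38^2 = 1444 ≡ 27
23^16 ≡ 27^2 = 729 ≡ 75
23 = 16 + 4 + 2 + 1, so 23^23 ≡ 75·38·93·23 ≡ 107 (mod 109)
45·107 = 4815 ≡ 19 (mod 109)
76 ≠ 19, so verification fails.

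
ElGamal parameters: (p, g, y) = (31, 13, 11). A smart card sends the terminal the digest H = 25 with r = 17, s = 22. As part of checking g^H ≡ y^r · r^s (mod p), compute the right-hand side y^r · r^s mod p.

Squares mod 31: 11^1≡11, 11^2≡28, 11^4≡9, 11^8≡19, 11^16≡20
17 = 16 + 1, so 11^17 ≡ 20·11 ≡ 3 (mod 31)
Squares mod 31: 17^1≡17, 17^2≡10, 17^4≡7, 17^8≡18, 17^16≡14
22 = 16 + 4 + 2, so 17^22 ≡ 14·7·10 ≡ 19 (mod 31)
y^r · r^s ≡ 3·19 = 57 ≡ 26 (mod 31)

26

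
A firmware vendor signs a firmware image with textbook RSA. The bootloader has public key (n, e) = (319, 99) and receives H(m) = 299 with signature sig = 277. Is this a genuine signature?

forged

sig^2 ≡ 277^2 = 76729 ≡ 169
sig^4 ≡ 169^2 = 28561 ≡ 170
sig^8 ≡ 170^2 = 28900 ≡ 190
sig^16 ≡ 190^2 = 36100 ≡ 53
sig^32 ≡ 53^2 = 2809 ≡ 257
sig^64 ≡ 257^2 = 66049 ≡ 16
99 = 64 + 32 + 2 + 1, so sig^99 ≡ 16·257·169·277 ≡ 248 (mod 319)
sig^99 mod 319 = 248, but H(m) = 299.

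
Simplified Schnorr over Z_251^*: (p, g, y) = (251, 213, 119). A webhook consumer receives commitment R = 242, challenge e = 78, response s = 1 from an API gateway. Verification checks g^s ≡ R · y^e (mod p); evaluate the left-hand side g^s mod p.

213

213^1 mod 251 = 213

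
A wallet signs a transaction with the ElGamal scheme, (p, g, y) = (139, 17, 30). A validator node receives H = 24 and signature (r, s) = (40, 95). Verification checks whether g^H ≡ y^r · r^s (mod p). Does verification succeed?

fails

Left side g^H mod p:
17^2 = 289 ≡ 11
17^4 ≡ 11^2 = 121
17^8 ≡ 121^2 = 14641 ≡ 46
17^16 ≡ 46^2 = 2116 ≡ 31
24 = 16 + 8, so 17^24 ≡ 31·46 ≡ 36 (mod 139)
Right side y^r · r^s mod p:
30^2 = 900 ≡ 66
30^4 ≡ 66^2 = 4356 ≡ 47
30^8 ≡ 47^2 = 2209 ≡ 124
30^16 ≡ 124^2 = 15376 ≡ 86
30^32 ≡ 86^2 = 7396 ≡ 29
40 = 32 + 8, so 30^40 ≡ 29·124 ≡ 121 (mod 139)
40^2 = 1600 ≡ 71
40^4 ≡ 71^2 = 5041 ≡ 37
40^8 ≡ 37^2 = 1369 ≡ 118
40^16 ≡ 118^2 = 13924 ≡ 24
40^32 ≡ 24^2 = 576 ≡ 20
40^64 ≡ 20^2 = 400 ≡ 122
95 = 64 + 16 + 8 + 4 + 2 + 1, so 40^95 ≡ 122·24·118·37·71·40 ≡ 61 (mod 139)
121·61 = 7381 ≡ 14 (mod 139)
36 ≠ 14, so verification fails.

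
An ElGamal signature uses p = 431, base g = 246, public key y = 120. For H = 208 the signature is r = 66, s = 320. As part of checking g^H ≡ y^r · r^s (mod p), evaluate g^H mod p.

223

Squares mod 431: 246^1≡246, 246^2≡176, 246^4≡375, 246^8≡119, 246^16≡369, 246^32≡396, 246^64≡363, 246^128≡314
208 = 128 + 64 + 16, so 246^208 ≡ 314·363·369 ≡ 223 (mod 431)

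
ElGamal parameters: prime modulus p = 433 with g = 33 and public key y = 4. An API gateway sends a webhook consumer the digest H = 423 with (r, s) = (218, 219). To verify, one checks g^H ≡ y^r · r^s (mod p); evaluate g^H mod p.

54

33^2 = 1089 ≡ 223
33^4 ≡ 223^2 = 49729 ≡ 367
33^8 ≡ 367^2 = 134689 ≡ 26
33^16 ≡ 26^2 = 676 ≡ 243
33^32 ≡ 243^2 = 59049 ≡ 161
33^64 ≡ 161^2 = 25921 ≡ 374
33^128 ≡ 374^2 = 139876 ≡ 17
33^256 ≡ 17^2 = 289
423 = 256 + 128 + 32 + 4 + 2 + 1, so 33^423 ≡ 289·17·161·367·223·33 ≡ 54 (mod 433)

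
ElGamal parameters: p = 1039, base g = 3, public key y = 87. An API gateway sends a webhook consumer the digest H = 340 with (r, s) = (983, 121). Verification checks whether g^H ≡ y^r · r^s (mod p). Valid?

Left side g^H mod p:
3^2 = 9
3^4 ≡ 9^2 = 81
3^8 ≡ 81^2 = 6561 ≡ 327
3^16 ≡ 327^2 = 106929 ≡ 951
3^32 ≡ 951^2 = 904401 ≡ 471
3^64 ≡ 471^2 = 221841 ≡ 534
3^128 ≡ 534^2 = 285156 ≡ 470
3^256 ≡ 470^2 = 220900 ≡ 632
340 = 256 + 64 + 16 + 4, so 3^340 ≡ 632·534·951·81 ≡ 938 (mod 1039)
Right side y^r · r^s mod p:
87^2 = 7569 ≡ 296
87^4 ≡ 296^2 = 87616 ≡ 340
87^8 ≡ 340^2 = 115600 ≡ 271
87^16 ≡ 271^2 = 73441 ≡ 711
87^32 ≡ 711^2 = 505521 ≡ 567
87^64 ≡ 567^2 = 321489 ≡ 438
87^128 ≡ 438^2 = 191844 ≡ 668
87^256 ≡ 668^2 = 446224 ≡ 493
87^512 ≡ 493^2 = 243049 ≡ 962
983 = 512 + 256 + 128 + 64 + 16 + 4 + 2 + 1, so 87^983 ≡ 962·493·668·438·711·340·296·87 ≡ 431 (mod 1039)
983^2 = 966289 ≡ 19
983^4 ≡ 19^2 = 361
983^8 ≡ 361^2 = 130321 ≡ 446
983^16 ≡ 446^2 = 198916 ≡ 467
983^32 ≡ 467^2 = 218089 ≡ 938
983^64 ≡ 938^2 = 879844 ≡ 850
121 = 64 + 32 + 16 + 8 + 1, so 983^121 ≡ 850·938·467·446·983 ≡ 202 (mod 1039)
431·202 = 87062 ≡ 825 (mod 1039)
938 ≠ 825, so verification fails.

no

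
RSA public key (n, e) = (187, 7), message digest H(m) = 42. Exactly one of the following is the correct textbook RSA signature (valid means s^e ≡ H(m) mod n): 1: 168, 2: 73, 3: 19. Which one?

1

Candidate 1: Squares mod 187: 168^1≡168, 168^2≡174, 168^4≡169; 7 = 4 + 2 + 1, so 168^7 ≡ 169·174·168 ≡ 42 (mod 187)
  → matches H(m) = 42
Candidate 2: Squares mod 187: 73^1≡73, 73^2≡93, 73^4≡47; 7 = 4 + 2 + 1, so 73^7 ≡ 47·93·73 ≡ 61 (mod 187)
Candidate 3: Squares mod 187: 19^1≡19, 19^2≡174, 19^4≡169; 7 = 4 + 2 + 1, so 19^7 ≡ 169·174·19 ≡ 145 (mod 187)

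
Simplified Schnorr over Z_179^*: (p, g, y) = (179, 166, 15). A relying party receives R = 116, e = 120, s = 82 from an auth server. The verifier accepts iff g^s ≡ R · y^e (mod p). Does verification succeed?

g^s mod p:
166^2 = 27556 ≡ 169
166^4 ≡ 169^2 = 28561 ≡ 100
166^8 ≡ 100^2 = 10000 ≡ 155
166^16 ≡ 155^2 = 24025 ≡ 39
166^32 ≡ 39^2 = 1521 ≡ 89
166^64 ≡ 89^2 = 7921 ≡ 45
82 = 64 + 16 + 2, so 166^82 ≡ 45·39·169 ≡ 171 (mod 179)
R · y^e mod p:
15^2 = 225 ≡ 46
15^4 ≡ 46^2 = 2116 ≡ 147
15^8 ≡ 147^2 = 21609 ≡ 129
15^16 ≡ 129^2 = 16641 ≡ 173
15^32 ≡ 173^2 = 29929 ≡ 36
15^64 ≡ 36^2 = 1296 ≡ 43
120 = 64 + 32 + 16 + 8, so 15^120 ≡ 43·36·173·129 ≡ 74 (mod 179)
116·74 = 8584 ≡ 171 (mod 179)
171 ≡ 171 (mod 179); signature holds.

passes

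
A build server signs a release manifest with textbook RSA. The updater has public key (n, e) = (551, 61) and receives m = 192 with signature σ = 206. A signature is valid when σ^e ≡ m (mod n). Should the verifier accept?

Squares mod 551: σ^1≡206, σ^2≡9, σ^4≡81, σ^8≡500, σ^16≡397, σ^32≡23
61 = 32 + 16 + 8 + 4 + 1, so σ^61 ≡ 23·397·500·81·206 ≡ 359 (mod 551)
359 ≠ 192, so verification fails.

reject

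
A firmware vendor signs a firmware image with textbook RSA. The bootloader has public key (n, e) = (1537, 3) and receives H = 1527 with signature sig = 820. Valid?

Squares mod 1537: sig^1≡820, sig^2≡731
3 = 2 + 1, so sig^3 ≡ 731·820 ≡ 1527 (mod 1537)
sig^3 mod 1537 = 1527 matches H.

yes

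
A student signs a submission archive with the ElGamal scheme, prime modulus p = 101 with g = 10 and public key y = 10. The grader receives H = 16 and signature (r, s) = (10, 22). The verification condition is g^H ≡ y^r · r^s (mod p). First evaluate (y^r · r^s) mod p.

Squares mod 101: 10^1≡10, 10^2≡100, 10^4≡1, 10^8≡1
10 = 8 + 2, so 10^10 ≡ 1·100 ≡ 100 (mod 101)
Squares mod 101: 10^1≡10, 10^2≡100, 10^4≡1, 10^8≡1, 10^16≡1
22 = 16 + 4 + 2, so 10^22 ≡ 1·1·100 ≡ 100 (mod 101)
y^r · r^s ≡ 100·100 = 10000 ≡ 1 (mod 101)

1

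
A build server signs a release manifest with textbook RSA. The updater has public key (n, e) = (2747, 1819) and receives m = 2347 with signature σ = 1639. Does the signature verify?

σ^1819 mod 2747 = 409
409 ≠ 2347, so verification fails.

does not verify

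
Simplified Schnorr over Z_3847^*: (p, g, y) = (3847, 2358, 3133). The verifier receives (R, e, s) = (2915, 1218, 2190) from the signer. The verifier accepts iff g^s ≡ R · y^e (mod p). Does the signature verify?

does not verify

g^s mod p:
2358^2190 mod 3847 = 1498
R · y^e mod p:
3133^1218 mod 3847 = 400
2915·400 = 1166000 ≡ 359 (mod 3847)
1498 ≠ 359; the check fails.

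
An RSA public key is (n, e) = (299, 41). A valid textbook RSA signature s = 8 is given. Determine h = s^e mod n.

s^2 ≡ 8^2 = 64
s^4 ≡ 64^2 = 4096 ≡ 209
s^8 ≡ 209^2 = 43681 ≡ 27
s^16 ≡ 27^2 = 729 ≡ 131
s^32 ≡ 131^2 = 17161 ≡ 118
41 = 32 + 8 + 1, so s^41 ≡ 118·27·8 ≡ 73 (mod 299)

73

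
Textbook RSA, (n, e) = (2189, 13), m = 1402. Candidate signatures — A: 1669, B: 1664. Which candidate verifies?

Candidate A: 1669^2 = 2785561 ≡ 1153; 1669^4 ≡ 1153^2 = 1329409 ≡ 686; 1669^8 ≡ 686^2 = 470596 ≡ 2150; 13 = 8 + 4 + 1, so 1669^13 ≡ 2150·686·1669 ≡ 985 (mod 2189)
Candidate B: 1664^2 = 2768896 ≡ 2000; 1664^4 ≡ 2000^2 = 4000000 ≡ 697; 1664^8 ≡ 697^2 = 485809 ≡ 2040; 13 = 8 + 4 + 1, so 1664^13 ≡ 2040·697·1664 ≡ 1402 (mod 2189)
  → matches m = 1402

B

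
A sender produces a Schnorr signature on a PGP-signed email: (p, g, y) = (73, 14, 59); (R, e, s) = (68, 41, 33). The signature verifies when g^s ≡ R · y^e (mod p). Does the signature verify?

does not verify

g^s mod p:
14^2 = 196 ≡ 50
14^4 ≡ 50^2 = 2500 ≡ 18
14^8 ≡ 18^2 = 324 ≡ 32
14^16 ≡ 32^2 = 1024 ≡ 2
14^32 ≡ 2^2 = 4
33 = 32 + 1, so 14^33 ≡ 4·14 ≡ 56 (mod 73)
R · y^e mod p:
59^2 = 3481 ≡ 50
59^4 ≡ 50^2 = 2500 ≡ 18
59^8 ≡ 18^2 = 324 ≡ 32
59^16 ≡ 32^2 = 1024 ≡ 2
59^32 ≡ 2^2 = 4
41 = 32 + 8 + 1, so 59^41 ≡ 4·32·59 ≡ 33 (mod 73)
68·33 = 2244 ≡ 54 (mod 73)
56 ≠ 54; the check fails.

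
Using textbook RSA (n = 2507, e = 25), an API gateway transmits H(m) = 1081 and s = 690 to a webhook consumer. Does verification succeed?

passes

s^25 mod 2507 = 1081
Since 1081 equals the digest 1081, verification succeeds.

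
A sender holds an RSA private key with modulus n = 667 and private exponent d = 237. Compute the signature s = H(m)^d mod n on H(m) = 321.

(H(m))^2 ≡ 321^2 = 103041 ≡ 323
(H(m))^4 ≡ 323^2 = 104329 ≡ 277
(H(m))^8 ≡ 277^2 = 76729 ≡ 24
(H(m))^16 ≡ 24^2 = 576
(H(m))^32 ≡ 576^2 = 331776 ≡ 277
(H(m))^64 ≡ 277^2 = 76729 ≡ 24
(H(m))^128 ≡ 24^2 = 576
237 = 128 + 64 + 32 + 8 + 4 + 1, so (H(m))^237 ≡ 576·24·277·24·277·321 ≡ 275 (mod 667)

275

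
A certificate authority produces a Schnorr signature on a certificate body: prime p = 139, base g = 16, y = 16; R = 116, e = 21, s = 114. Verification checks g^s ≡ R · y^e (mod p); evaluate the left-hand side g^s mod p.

6

16^2 = 256 ≡ 117
16^4 ≡ 117^2 = 13689 ≡ 67
16^8 ≡ 67^2 = 4489 ≡ 41
16^16 ≡ 41^2 = 1681 ≡ 13
16^32 ≡ 13^2 = 169 ≡ 30
16^64 ≡ 30^2 = 900 ≡ 66
114 = 64 + 32 + 16 + 2, so 16^114 ≡ 66·30·13·117 ≡ 6 (mod 139)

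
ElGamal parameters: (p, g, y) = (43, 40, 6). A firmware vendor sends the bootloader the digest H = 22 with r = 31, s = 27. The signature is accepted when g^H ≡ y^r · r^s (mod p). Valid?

Left side g^H mod p:
40^2 = 1600 ≡ 9
40^4 ≡ 9^2 = 81 ≡ 38
40^8 ≡ 38^2 = 1444 ≡ 25
40^16 ≡ 25^2 = 625 ≡ 23
22 = 16 + 4 + 2, so 40^22 ≡ 23·38·9 ≡ 40 (mod 43)
Right side y^r · r^s mod p:
6^2 = 36
6^4 ≡ 36^2 = 1296 ≡ 6
6^8 ≡ 6^2 = 36
6^16 ≡ 36^2 = 1296 ≡ 6
31 = 16 + 8 + 4 + 2 + 1, so 6^31 ≡ 6·36·6·36·6 ≡ 6 (mod 43)
31^2 = 961 ≡ 15
31^4 ≡ 15^2 = 225 ≡ 10
31^8 ≡ 10^2 = 100 ≡ 14
31^16 ≡ 14^2 = 196 ≡ 24
27 = 16 + 8 + 2 + 1, so 31^27 ≡ 24·14·15·31 ≡ 21 (mod 43)
6·21 = 126 ≡ 40 (mod 43)
40 ≡ 40 (mod 43), so the signature is genuine.

yes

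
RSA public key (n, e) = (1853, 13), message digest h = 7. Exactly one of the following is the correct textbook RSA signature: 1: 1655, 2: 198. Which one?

Candidate 1: 1655^2 = 2739025 ≡ 291; 1655^4 ≡ 291^2 = 84681 ≡ 1296; 1655^8 ≡ 1296^2 = 1679616 ≡ 798; 13 = 8 + 4 + 1, so 1655^13 ≡ 798·1296·1655 ≡ 1846 (mod 1853)
Candidate 2: 198^2 = 39204 ≡ 291; 198^4 ≡ 291^2 = 84681 ≡ 1296; 198^8 ≡ 1296^2 = 1679616 ≡ 798; 13 = 8 + 4 + 1, so 198^13 ≡ 798·1296·198 ≡ 7 (mod 1853)
  → matches h = 7

2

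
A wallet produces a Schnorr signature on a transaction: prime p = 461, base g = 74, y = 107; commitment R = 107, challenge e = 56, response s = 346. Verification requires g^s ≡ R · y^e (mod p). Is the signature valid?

valid

g^s mod p:
74^346 mod 461 = 74
R · y^e mod p:
107^56 mod 461 = 5
107·5 = 535 ≡ 74 (mod 461)
74 ≡ 74 (mod 461); signature holds.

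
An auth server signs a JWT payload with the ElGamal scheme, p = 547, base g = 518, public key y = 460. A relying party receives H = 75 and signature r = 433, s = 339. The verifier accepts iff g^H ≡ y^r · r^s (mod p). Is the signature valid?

valid

Left side g^H mod p:
518^2 = 268324 ≡ 294
518^4 ≡ 294^2 = 86436 ≡ 10
518^8 ≡ 10^2 = 100
518^16 ≡ 100^2 = 10000 ≡ 154
518^32 ≡ 154^2 = 23716 ≡ 195
518^64 ≡ 195^2 = 38025 ≡ 282
75 = 64 + 8 + 2 + 1, so 518^75 ≡ 282·100·294·518 ≡ 103 (mod 547)
Right side y^r · r^s mod p:
460^2 = 211600 ≡ 458
460^4 ≡ 458^2 = 209764 ≡ 263
460^8 ≡ 263^2 = 69169 ≡ 247
460^16 ≡ 247^2 = 61009 ≡ 292
460^32 ≡ 292^2 = 85264 ≡ 479
460^64 ≡ 479^2 = 229441 ≡ 248
460^128 ≡ 248^2 = 61504 ≡ 240
460^256 ≡ 240^2 = 57600 ≡ 165
433 = 256 + 128 + 32 + 16 + 1, so 460^433 ≡ 165·240·479·292·460 ≡ 90 (mod 547)
433^2 = 187489 ≡ 415
433^4 ≡ 415^2 = 172225 ≡ 467
433^8 ≡ 467^2 = 218089 ≡ 383
433^16 ≡ 383^2 = 146689 ≡ 93
433^32 ≡ 93^2 = 8649 ≡ 444
433^64 ≡ 444^2 = 197136 ≡ 216
433^128 ≡ 216^2 = 46656 ≡ 161
433^256 ≡ 161^2 = 25921 ≡ 212
339 = 256 + 64 + 16 + 2 + 1, so 433^339 ≡ 212·216·93·415·433 ≡ 68 (mod 547)
90·68 = 6120 ≡ 103 (mod 547)
103 ≡ 103 (mod 547), so the signature is genuine.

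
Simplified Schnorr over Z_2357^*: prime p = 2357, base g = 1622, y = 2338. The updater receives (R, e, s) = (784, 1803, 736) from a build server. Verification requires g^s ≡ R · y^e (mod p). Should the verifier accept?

g^s mod p:
Squares mod 2357: 1622^1≡1622, 1622^2≡472, 1622^4≡1226, 1622^8≡1667, 1622^16≡2343, 1622^32≡196, 1622^64≡704, 1622^128≡646, 1622^256≡127, 1622^512≡1987
736 = 512 + 128 + 64 + 32, so 1622^736 ≡ 1987·646·704·196 ≡ 1997 (mod 2357)
R · y^e mod p:
Squares mod 2357: 2338^1≡2338, 2338^2≡361, 2338^4≡686, 2338^8≡1553, 2338^16≡598, 2338^32≡1697, 2338^64≡1912, 2338^128≡37, 2338^256≡1369, 2338^512≡346, 2338^1024≡1866
1803 = 1024 + 512 + 256 + 8 + 2 + 1, so 2338^1803 ≡ 1866·346·1369·1553·361·2338 ≡ 216 (mod 2357)
784·216 = 169344 ≡ 1997 (mod 2357)
1997 ≡ 1997 (mod 2357); signature holds.

accept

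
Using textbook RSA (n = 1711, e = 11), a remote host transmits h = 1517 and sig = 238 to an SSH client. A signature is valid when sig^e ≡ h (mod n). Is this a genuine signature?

genuine

sig^2 ≡ 238^2 = 56644 ≡ 181
sig^4 ≡ 181^2 = 32761 ≡ 252
sig^8 ≡ 252^2 = 63504 ≡ 197
11 = 8 + 2 + 1, so sig^11 ≡ 197·181·238 ≡ 1517 (mod 1711)
Since 1517 equals the digest 1517, verification succeeds.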